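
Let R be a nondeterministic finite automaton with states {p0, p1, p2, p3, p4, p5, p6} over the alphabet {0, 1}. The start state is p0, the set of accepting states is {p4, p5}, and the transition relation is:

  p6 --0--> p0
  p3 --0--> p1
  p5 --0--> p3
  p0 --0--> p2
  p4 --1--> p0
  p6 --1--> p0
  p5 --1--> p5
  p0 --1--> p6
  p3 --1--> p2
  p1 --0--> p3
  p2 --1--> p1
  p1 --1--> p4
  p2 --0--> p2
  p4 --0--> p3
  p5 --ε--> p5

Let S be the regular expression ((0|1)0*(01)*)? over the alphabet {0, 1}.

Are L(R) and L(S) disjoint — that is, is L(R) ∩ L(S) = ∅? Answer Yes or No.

Yes

Converting the expression S to a DFA (subset construction, then merging equivalent states) gives the minimal DFA with states {s0, s1, s2, s3, s4, s5}, start state s0, accepting states {s0, s1, s2, s4} and transitions s0: 0→s1, 1→s1; s1: 0→s2, 1→s3; s2: 0→s2, 1→s4; s3: 0→s3, 1→s3; s4: 0→s5, 1→s3; s5: 0→s3, 1→s4.
Exploring the product automaton R × S from the start pair (p0, s0), following both machines on each input symbol, reaches 17 state pairs: (p0, s0), (p2, s1), (p6, s1), (p2, s2), (p1, s3), (p0, s2), (p0, s3), (p1, s4), (p3, s3), (p4, s3), (p6, s4), (p2, s3), (p6, s3), (p3, s5), (p0, s5), (p2, s4), (p2, s5).
R accepts in {p4, p5} and S accepts in {s0, s1, s2, s4}; no reachable pair has both components accepting, so no string drives both machines to acceptance simultaneously and L(R) ∩ L(S) = ∅.
So no string is accepted by both, and the intersection is empty.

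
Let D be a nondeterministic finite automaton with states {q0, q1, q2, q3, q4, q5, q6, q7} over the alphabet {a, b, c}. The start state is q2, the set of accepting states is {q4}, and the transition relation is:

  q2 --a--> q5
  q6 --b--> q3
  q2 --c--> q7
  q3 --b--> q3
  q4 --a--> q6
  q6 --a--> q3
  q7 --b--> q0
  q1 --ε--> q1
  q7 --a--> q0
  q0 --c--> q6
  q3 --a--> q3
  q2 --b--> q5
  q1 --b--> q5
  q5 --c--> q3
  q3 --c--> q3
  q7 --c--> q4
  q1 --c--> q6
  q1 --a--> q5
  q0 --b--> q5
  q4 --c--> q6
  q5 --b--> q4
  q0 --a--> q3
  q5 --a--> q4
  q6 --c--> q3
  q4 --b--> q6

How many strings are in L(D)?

The useful subgraph on states {q0, q2, q4, q5, q7} is acyclic, so L(D) is finite; the longest accepting path visits 5 useful states, giving maximum string length 4.
Counting accepting paths from q2 by length: 5 of length 2, 4 of length 4. Total 9.

9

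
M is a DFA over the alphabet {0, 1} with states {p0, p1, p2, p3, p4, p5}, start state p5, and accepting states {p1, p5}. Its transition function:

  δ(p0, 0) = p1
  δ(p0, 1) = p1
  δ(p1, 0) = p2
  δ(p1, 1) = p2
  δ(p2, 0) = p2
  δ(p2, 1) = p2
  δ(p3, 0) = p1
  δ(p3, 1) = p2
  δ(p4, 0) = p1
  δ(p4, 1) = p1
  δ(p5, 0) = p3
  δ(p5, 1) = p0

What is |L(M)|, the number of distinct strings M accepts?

The useful subgraph on states {p0, p1, p3, p5} is acyclic, so L(M) is finite; the longest accepting path visits 3 useful states, giving maximum string length 2.
Counting accepting paths from p5 by length: 1 of length 0, 3 of length 2. Total 4.

4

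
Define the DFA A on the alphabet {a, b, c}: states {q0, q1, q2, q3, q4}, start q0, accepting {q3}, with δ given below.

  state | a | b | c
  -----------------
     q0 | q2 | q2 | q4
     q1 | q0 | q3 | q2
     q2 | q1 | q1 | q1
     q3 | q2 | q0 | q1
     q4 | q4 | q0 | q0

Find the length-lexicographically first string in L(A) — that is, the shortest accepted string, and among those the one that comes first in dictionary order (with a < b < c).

aab

A breadth-first search from q0 reaches an accepting state first via the path q0 → q2 → q1 → q3 on input aab.
No string of length < 3 is accepted (BFS exhausts all shorter strings without reaching an accepting state), and aab is the lexicographically least accepting string of length 3.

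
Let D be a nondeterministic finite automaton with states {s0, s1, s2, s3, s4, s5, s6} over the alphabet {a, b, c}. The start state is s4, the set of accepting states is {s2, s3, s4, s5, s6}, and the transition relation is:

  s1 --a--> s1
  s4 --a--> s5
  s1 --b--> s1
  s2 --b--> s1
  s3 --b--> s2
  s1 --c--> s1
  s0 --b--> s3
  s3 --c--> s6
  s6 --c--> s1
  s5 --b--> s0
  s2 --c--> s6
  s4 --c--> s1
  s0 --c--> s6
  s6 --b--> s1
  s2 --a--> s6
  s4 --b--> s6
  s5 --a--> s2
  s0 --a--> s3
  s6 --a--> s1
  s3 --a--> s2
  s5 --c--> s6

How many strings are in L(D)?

The useful subgraph on states {s0, s2, s3, s4, s5, s6} is acyclic, so L(D) is finite; the longest accepting path visits 6 useful states, giving maximum string length 5.
Counting accepting paths from s4 by length: 1 of length 0, 2 of length 1, 2 of length 2, 5 of length 3, 6 of length 4, 8 of length 5. Total 24.

24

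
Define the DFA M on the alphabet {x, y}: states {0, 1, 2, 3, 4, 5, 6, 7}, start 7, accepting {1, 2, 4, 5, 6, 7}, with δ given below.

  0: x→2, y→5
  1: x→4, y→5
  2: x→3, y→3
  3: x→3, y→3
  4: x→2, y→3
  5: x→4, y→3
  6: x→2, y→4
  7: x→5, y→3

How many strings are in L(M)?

The useful subgraph on states {2, 4, 5, 7} is acyclic, so L(M) is finite; the longest accepting path visits 4 useful states, giving maximum string length 3.
Counting accepting paths from 7 by length: 1 of length 0, 1 of length 1, 1 of length 2, 1 of length 3. Total 4.

4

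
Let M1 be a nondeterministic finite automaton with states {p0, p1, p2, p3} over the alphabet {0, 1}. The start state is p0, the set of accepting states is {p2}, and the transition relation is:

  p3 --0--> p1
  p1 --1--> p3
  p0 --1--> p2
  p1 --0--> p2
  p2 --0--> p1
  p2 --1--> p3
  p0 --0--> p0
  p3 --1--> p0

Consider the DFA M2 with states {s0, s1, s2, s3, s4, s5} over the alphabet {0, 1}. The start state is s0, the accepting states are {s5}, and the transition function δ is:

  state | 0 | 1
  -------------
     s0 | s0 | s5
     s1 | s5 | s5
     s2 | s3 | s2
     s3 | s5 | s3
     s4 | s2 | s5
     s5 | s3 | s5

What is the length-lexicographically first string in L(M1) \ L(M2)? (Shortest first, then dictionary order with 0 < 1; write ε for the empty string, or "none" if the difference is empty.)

10100

The string 10100 is accepted by M1 but not by M2.
No shorter string lies in the difference, and 10100 is the lexicographically first length-5 string in L(M1) \ L(M2).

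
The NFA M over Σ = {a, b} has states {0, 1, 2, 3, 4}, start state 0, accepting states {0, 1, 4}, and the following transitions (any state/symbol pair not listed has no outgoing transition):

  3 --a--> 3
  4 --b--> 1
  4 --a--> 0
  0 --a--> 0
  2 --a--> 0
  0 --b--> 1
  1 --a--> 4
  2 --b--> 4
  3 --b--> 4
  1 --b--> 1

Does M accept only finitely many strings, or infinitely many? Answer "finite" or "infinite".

infinite

State 0 is reachable from the start and can reach an accepting state, and it lies on the cycle 0 → 0.
Traversing that cycle any number of times yields accepted strings of unbounded length, so the language is infinite.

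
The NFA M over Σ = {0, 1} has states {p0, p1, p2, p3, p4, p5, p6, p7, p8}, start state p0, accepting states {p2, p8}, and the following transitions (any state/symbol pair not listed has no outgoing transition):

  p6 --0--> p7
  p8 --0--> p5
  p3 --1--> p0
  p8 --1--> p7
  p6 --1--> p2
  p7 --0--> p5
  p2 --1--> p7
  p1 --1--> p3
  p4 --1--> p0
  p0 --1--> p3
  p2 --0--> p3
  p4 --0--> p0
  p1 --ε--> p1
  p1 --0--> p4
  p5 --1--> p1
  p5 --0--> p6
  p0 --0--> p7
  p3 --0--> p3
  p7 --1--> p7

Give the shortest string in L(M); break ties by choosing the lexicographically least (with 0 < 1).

A breadth-first search from p0 reaches an accepting state first via the path p0 → p7 → p5 → p6 → p2 on input 0001.
No string of length < 4 is accepted (BFS exhausts all shorter strings without reaching an accepting state), and 0001 is the lexicographically least accepting string of length 4.

0001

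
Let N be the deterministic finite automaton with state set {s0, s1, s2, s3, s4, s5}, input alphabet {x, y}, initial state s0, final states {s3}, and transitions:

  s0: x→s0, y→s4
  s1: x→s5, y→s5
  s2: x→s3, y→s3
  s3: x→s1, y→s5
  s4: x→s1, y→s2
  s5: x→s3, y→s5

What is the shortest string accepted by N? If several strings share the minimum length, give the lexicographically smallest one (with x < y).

A breadth-first search from s0 reaches an accepting state first via the path s0 → s4 → s2 → s3 on input yyx.
No string of length < 3 is accepted (BFS exhausts all shorter strings without reaching an accepting state), and yyx is the lexicographically least accepting string of length 3.

yyx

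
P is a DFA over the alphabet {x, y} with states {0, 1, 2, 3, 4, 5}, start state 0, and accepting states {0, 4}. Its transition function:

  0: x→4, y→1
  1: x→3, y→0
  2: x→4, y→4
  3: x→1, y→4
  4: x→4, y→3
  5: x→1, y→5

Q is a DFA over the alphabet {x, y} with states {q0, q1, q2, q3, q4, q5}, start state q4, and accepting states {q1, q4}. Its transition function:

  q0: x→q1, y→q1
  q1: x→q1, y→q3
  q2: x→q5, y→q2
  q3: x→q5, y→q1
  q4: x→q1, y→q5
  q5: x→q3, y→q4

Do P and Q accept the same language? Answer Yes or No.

Exploring the product automaton P × Q from the start pair (0, q4), following both machines on each input symbol, reaches 4 state pairs: (0, q4), (4, q1), (1, q5), (3, q3).
P accepts in {0, 4} and Q accepts in {q1, q4}. In every reachable pair the two components are either both accepting — (0, q4), (4, q1) — or both non-accepting, so no string is accepted by exactly one of the machines: L(P) \ L(Q) and L(Q) \ L(P) are both empty.
Hence every string is accepted by P iff it is accepted by Q, and the two languages coincide.

Yes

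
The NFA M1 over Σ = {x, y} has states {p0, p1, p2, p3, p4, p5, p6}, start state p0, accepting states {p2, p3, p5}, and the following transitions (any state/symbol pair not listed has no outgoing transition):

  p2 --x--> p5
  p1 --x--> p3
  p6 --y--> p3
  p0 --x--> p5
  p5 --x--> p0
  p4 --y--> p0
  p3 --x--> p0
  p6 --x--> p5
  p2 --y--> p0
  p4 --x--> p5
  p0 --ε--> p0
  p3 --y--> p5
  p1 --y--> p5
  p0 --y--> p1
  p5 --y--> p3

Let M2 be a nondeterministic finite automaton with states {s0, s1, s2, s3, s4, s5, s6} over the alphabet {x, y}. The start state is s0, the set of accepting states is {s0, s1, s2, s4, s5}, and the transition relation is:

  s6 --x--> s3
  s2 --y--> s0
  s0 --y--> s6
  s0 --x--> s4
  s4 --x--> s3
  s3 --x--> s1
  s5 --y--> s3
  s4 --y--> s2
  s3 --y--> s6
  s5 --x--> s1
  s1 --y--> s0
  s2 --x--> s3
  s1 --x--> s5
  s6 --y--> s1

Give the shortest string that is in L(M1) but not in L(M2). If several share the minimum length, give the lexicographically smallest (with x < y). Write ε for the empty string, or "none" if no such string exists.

yx

The string yx is accepted by M1 but not by M2.
No shorter string lies in the difference, and yx is the lexicographically first length-2 string in L(M1) \ L(M2).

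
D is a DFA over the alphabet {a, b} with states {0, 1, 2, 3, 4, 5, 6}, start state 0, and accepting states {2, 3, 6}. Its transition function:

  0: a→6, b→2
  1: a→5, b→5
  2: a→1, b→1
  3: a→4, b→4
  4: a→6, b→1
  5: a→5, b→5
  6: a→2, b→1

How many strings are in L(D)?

3

The useful subgraph on states {0, 2, 6} is acyclic, so L(D) is finite; the longest accepting path visits 3 useful states, giving maximum string length 2.
Counting accepting paths from 0 by length: 2 of length 1, 1 of length 2. Total 3.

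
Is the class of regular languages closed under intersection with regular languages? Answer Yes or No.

Yes

This is a special case of closure under intersection: the product of the two DFAs, accepting on F₁ × F₂, recognises the intersection.
So the regular languages are closed under intersection with a regular language.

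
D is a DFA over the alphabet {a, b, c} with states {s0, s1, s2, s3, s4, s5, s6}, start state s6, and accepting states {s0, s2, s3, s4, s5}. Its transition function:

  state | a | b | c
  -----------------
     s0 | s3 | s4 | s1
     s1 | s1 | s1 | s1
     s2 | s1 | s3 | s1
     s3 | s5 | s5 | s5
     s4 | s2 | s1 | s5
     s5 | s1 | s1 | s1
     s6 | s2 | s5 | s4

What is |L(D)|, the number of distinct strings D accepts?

The useful subgraph on states {s2, s3, s4, s5, s6} is acyclic, so L(D) is finite; the longest accepting path visits 5 useful states, giving maximum string length 4.
Counting accepting paths from s6 by length: 3 of length 1, 3 of length 2, 4 of length 3, 3 of length 4. Total 13.

13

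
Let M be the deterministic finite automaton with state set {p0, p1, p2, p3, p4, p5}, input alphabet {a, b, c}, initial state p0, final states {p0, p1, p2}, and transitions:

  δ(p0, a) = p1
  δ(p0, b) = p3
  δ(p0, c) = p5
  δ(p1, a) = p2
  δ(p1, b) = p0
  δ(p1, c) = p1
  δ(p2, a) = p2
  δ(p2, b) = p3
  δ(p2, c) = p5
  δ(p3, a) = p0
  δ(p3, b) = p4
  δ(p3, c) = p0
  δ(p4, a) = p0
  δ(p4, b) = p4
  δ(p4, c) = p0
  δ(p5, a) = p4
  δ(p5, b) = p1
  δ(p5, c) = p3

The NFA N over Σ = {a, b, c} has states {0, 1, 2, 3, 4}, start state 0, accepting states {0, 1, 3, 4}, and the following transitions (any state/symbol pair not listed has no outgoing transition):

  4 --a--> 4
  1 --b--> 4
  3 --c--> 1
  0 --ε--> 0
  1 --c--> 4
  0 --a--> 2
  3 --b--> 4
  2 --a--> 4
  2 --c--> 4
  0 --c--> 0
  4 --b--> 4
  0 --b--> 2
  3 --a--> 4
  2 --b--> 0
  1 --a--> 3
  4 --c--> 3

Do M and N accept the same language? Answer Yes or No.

No

The string a is accepted by M but rejected by N.
So L(M) ≠ L(N).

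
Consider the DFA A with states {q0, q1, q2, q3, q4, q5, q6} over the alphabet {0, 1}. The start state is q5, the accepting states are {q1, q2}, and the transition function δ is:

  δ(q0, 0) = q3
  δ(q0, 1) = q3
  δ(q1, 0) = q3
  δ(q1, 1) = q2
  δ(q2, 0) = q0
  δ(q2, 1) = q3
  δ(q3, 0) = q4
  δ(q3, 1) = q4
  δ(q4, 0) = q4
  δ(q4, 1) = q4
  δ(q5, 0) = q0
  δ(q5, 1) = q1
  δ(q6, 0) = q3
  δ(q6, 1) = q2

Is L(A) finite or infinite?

The useful states (reachable from q5 and able to reach an accepting state) are {q1, q2, q5}.
Restricted to these states the transition graph has no cycle, so every accepting path has bounded length and L is finite.

finite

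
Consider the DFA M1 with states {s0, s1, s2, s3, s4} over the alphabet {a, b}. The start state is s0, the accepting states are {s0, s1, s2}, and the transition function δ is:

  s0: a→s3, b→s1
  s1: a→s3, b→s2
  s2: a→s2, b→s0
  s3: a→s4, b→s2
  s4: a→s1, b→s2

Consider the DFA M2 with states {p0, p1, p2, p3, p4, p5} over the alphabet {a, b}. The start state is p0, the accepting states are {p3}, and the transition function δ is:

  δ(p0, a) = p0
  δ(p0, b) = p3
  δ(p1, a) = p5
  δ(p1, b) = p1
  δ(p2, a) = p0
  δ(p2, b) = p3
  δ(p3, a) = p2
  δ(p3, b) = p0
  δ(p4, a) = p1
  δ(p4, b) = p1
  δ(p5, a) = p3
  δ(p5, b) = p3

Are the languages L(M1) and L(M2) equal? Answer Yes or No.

No

The empty string ε is accepted by M1 but rejected by M2.
So L(M1) ≠ L(M2).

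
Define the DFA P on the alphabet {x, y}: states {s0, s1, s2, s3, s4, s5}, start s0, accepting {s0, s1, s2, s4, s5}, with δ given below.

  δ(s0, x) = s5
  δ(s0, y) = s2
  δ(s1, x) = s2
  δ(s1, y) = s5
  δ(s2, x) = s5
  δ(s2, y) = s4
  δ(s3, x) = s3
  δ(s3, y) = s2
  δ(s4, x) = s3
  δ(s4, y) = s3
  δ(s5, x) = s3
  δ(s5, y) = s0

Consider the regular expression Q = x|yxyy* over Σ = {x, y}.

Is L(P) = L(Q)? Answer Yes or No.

No

The empty string ε is accepted by P but rejected by Q.
So L(P) ≠ L(Q).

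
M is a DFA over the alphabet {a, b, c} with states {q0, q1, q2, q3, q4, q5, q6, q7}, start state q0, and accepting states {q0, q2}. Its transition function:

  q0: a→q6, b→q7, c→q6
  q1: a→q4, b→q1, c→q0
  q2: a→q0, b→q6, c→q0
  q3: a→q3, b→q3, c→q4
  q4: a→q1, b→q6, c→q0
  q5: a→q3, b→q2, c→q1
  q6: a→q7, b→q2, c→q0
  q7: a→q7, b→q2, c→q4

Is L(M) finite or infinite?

infinite

State q0 is reachable from the start and can reach an accepting state, and it lies on the cycle q0 → q6 → q0.
Traversing that cycle any number of times yields accepted strings of unbounded length, so the language is infinite.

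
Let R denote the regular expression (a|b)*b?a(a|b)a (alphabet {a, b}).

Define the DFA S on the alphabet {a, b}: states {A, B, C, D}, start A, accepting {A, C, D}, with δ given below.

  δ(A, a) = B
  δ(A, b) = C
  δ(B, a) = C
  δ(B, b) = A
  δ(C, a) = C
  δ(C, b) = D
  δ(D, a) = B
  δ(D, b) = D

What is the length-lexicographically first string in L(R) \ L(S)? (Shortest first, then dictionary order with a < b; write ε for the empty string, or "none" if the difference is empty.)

The string aba is accepted by R but not by S.
No shorter string lies in the difference, and aba is the lexicographically first length-3 string in L(R) \ L(S).

aba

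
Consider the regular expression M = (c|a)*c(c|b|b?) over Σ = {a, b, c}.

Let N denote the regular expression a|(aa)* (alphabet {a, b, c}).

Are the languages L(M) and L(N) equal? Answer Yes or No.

No

The string c is accepted by M but rejected by N.
So L(M) ≠ L(N).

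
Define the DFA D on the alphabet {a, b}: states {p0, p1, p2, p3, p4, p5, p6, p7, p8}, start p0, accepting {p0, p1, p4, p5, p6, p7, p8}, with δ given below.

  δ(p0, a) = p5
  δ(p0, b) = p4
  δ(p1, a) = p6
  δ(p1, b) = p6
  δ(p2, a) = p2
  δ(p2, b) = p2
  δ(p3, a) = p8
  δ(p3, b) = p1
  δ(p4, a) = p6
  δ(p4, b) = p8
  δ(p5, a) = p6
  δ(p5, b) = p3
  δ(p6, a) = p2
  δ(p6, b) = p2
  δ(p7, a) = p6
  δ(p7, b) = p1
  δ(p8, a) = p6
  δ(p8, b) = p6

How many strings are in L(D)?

The useful subgraph on states {p0, p1, p3, p4, p5, p6, p8} is acyclic, so L(D) is finite; the longest accepting path visits 5 useful states, giving maximum string length 4.
Counting accepting paths from p0 by length: 1 of length 0, 2 of length 1, 3 of length 2, 4 of length 3, 4 of length 4. Total 14.

14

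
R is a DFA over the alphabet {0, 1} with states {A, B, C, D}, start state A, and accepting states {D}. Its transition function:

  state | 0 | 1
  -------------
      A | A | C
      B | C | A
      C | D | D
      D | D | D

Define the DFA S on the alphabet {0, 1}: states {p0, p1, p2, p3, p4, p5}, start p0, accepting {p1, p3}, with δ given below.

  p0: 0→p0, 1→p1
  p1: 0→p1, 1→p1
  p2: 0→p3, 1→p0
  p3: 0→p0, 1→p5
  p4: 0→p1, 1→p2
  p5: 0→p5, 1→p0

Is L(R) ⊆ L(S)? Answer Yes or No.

Exploring the product automaton R × S from the start pair (A, p0), following both machines on each input symbol, reaches 3 state pairs: (A, p0), (C, p1), (D, p1).
R accepts in {D} and S accepts in {p1, p3}. The reachable pairs whose R-component is accepting are (D, p1); in each of them the S-component is accepting too, so the product for L(R) \ L(S) (R-component accepting, S-component rejecting) has no reachable accepting pair and the difference is empty.
Hence every string in L(R) is also in L(S).

Yes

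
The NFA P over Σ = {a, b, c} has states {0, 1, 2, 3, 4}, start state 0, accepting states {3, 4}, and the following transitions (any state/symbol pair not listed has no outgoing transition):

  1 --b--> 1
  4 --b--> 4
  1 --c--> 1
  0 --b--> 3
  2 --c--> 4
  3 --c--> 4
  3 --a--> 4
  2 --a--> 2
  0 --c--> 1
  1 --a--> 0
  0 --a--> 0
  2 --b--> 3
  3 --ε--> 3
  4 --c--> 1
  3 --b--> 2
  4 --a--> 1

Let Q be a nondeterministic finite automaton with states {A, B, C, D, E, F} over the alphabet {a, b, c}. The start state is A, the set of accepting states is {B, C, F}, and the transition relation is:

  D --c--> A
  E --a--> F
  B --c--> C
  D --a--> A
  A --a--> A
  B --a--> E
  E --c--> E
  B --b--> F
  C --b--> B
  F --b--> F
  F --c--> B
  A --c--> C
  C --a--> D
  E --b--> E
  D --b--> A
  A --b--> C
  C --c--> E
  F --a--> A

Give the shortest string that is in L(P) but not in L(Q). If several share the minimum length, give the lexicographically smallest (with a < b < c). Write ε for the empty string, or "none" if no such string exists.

The string ba is accepted by P but not by Q.
No shorter string lies in the difference, and ba is the lexicographically first length-2 string in L(P) \ L(Q).

ba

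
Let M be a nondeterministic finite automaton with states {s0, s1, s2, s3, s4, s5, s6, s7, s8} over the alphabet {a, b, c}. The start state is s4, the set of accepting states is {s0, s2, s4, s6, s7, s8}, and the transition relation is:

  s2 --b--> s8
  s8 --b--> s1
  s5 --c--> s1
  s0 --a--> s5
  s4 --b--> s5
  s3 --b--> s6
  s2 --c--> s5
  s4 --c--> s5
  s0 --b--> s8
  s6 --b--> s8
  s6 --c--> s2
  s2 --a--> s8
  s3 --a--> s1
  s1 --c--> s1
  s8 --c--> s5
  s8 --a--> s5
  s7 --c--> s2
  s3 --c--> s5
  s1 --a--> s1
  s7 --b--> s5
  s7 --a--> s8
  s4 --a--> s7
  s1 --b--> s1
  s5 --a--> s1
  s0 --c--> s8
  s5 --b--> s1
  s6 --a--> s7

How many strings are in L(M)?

The useful subgraph on states {s2, s4, s7, s8} is acyclic, so L(M) is finite; the longest accepting path visits 4 useful states, giving maximum string length 3.
Counting accepting paths from s4 by length: 1 of length 0, 1 of length 1, 2 of length 2, 2 of length 3. Total 6.

6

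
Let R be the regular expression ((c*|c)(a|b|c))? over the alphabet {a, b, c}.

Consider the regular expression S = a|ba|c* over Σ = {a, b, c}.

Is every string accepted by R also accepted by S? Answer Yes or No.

The string b is in L(R) but not in L(S).
So L(R) ⊄ L(S).

No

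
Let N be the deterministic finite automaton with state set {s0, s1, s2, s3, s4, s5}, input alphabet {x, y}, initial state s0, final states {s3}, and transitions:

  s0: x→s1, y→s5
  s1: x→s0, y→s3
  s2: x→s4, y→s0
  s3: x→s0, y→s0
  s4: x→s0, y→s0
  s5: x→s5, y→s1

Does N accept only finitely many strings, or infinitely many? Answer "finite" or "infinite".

State s0 is reachable from the start and can reach an accepting state, and it lies on the cycle s0 → s1 → s0.
Traversing that cycle any number of times yields accepted strings of unbounded length, so the language is infinite.

infinite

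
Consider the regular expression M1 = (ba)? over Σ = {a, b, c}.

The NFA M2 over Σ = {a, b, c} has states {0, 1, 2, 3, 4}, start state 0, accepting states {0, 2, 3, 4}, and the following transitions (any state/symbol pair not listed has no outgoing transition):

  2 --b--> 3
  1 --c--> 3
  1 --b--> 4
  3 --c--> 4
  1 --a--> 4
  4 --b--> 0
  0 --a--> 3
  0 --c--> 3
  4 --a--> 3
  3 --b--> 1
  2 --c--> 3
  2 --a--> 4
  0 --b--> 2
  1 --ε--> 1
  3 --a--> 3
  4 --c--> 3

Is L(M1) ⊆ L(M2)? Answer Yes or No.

Converting the expression M1 to a DFA (subset construction, then merging equivalent states) gives the minimal DFA with states {r0, r1, r2, r3}, start state r0, accepting states {r0, r3} and transitions r0: a→r1, b→r2, c→r1; r1: a→r1, b→r1, c→r1; r2: a→r3, b→r1, c→r1; r3: a→r1, b→r1, c→r1.
Exploring the product automaton M1 × M2 from the start pair (r0, 0), following both machines on each input symbol, reaches 8 state pairs: (r0, 0), (r1, 3), (r2, 2), (r1, 1), (r1, 4), (r3, 4), (r1, 0), (r1, 2).
M1 accepts in {r0, r3} and M2 accepts in {0, 2, 3, 4}. The reachable pairs whose M1-component is accepting are (r0, 0), (r3, 4); in each of them the M2-component is accepting too, so the product for L(M1) \ L(M2) (M1-component accepting, M2-component rejecting) has no reachable accepting pair and the difference is empty.
Hence every string in L(M1) is also in L(M2).

Yes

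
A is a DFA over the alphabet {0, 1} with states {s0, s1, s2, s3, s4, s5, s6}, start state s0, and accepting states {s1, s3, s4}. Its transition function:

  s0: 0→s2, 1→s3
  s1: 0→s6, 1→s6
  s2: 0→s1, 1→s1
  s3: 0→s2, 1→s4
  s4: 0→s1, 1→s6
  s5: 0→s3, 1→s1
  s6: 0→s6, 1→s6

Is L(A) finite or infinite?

The useful states (reachable from s0 and able to reach an accepting state) are {s0, s1, s2, s3, s4}.
Restricted to these states the transition graph has no cycle, so every accepting path has bounded length and L is finite.

finite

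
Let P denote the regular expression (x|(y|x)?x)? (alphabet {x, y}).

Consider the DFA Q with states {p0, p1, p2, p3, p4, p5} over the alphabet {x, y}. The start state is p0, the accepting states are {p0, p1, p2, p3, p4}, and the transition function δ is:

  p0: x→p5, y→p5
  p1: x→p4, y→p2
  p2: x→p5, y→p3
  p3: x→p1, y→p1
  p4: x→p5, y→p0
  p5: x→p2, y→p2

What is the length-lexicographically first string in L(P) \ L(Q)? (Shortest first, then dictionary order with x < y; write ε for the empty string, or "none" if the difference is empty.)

x

The string x is accepted by P but not by Q.
No shorter string lies in the difference, and x is the lexicographically first length-1 string in L(P) \ L(Q).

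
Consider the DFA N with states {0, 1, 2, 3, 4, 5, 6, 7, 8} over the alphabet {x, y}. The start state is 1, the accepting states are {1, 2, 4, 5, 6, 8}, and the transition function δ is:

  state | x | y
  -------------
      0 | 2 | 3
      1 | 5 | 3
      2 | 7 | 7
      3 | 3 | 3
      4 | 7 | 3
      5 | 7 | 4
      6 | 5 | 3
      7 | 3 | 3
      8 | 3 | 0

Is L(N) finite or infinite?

The useful states (reachable from 1 and able to reach an accepting state) are {1, 4, 5}.
Restricted to these states the transition graph has no cycle, so every accepting path has bounded length and L is finite.

finite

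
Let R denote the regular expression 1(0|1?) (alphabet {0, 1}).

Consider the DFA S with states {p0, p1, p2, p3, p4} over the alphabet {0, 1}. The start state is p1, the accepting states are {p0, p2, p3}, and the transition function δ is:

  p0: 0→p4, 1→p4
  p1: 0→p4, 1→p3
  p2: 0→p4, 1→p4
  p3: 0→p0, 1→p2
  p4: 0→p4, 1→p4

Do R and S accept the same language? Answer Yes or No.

Converting the expression R to a DFA (subset construction, then merging equivalent states) gives the minimal DFA with states {r0, r1, r2, r3}, start state r0, accepting states {r2, r3} and transitions r0: 0→r1, 1→r2; r1: 0→r1, 1→r1; r2: 0→r3, 1→r3; r3: 0→r1, 1→r1.
Exploring the product automaton R × S from the start pair (r0, p1), following both machines on each input symbol, reaches 5 state pairs: (r0, p1), (r1, p4), (r2, p3), (r3, p0), (r3, p2).
R accepts in {r2, r3} and S accepts in {p0, p2, p3}. In every reachable pair the two components are either both accepting — (r2, p3), (r3, p0), (r3, p2) — or both non-accepting, so no string is accepted by exactly one of the machines: L(R) \ L(S) and L(S) \ L(R) are both empty.
Hence every string is accepted by R iff it is accepted by S, and the two languages coincide.

Yes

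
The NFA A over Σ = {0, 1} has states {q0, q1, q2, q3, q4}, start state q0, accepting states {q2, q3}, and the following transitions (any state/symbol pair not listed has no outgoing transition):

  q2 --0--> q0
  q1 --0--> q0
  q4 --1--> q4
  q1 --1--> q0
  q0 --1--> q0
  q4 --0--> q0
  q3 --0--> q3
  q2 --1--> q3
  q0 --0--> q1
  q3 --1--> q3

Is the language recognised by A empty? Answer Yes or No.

Yes

The states reachable from the start state are {q0, q1}.
None of the accepting states {q2, q3} is reachable, so no string is accepted and L(A) = ∅.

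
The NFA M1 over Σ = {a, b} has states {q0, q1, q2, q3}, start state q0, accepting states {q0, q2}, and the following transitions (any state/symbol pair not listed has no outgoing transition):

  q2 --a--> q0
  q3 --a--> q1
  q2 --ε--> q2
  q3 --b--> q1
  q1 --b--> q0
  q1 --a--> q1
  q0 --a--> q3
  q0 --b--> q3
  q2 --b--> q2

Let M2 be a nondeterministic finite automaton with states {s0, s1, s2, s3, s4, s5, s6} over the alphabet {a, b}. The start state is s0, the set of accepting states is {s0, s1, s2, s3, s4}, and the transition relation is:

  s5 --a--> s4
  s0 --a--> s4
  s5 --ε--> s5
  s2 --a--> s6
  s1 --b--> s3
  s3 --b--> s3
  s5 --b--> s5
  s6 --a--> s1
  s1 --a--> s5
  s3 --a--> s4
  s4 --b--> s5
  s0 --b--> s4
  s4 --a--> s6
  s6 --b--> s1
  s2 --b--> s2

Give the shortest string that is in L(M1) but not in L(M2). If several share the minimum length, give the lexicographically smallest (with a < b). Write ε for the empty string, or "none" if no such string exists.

The string abb is accepted by M1 but not by M2.
No shorter string lies in the difference, and abb is the lexicographically first length-3 string in L(M1) \ L(M2).

abb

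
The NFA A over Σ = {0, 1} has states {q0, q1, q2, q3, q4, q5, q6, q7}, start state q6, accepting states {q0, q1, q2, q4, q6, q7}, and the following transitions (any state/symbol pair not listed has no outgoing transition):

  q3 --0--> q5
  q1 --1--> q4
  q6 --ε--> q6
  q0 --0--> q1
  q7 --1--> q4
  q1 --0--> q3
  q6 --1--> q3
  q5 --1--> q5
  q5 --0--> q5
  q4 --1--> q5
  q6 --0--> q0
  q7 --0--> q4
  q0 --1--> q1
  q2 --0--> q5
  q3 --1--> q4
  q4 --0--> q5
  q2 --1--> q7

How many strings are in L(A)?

The useful subgraph on states {q0, q1, q3, q4, q6} is acyclic, so L(A) is finite; the longest accepting path visits 5 useful states, giving maximum string length 4.
Counting accepting paths from q6 by length: 1 of length 0, 1 of length 1, 3 of length 2, 2 of length 3, 2 of length 4. Total 9.

9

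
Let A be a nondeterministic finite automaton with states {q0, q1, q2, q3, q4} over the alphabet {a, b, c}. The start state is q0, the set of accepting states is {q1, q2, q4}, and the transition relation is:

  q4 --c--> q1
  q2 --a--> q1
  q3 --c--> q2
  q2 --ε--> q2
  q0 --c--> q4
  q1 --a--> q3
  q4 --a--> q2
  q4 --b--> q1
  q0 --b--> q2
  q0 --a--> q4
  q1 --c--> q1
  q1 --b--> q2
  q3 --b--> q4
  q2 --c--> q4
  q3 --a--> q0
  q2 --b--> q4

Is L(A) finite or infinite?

State q1 is reachable from the start and can reach an accepting state, and it lies on the cycle q1 → q1.
Traversing that cycle any number of times yields accepted strings of unbounded length, so the language is infinite.

infinite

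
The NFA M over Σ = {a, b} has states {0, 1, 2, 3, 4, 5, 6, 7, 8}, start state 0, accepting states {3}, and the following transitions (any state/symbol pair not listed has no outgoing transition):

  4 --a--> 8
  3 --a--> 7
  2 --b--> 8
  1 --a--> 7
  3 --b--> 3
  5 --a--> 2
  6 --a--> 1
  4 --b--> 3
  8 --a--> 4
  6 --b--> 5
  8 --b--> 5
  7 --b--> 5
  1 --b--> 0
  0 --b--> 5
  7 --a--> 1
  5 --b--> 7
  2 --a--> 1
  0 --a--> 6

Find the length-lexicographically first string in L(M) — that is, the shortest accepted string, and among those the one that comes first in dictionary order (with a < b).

babab

A breadth-first search from 0 reaches an accepting state first via the path 0 → 5 → 2 → 8 → 4 → 3 on input babab.
No string of length < 5 is accepted (BFS exhausts all shorter strings without reaching an accepting state), and babab is the lexicographically least accepting string of length 5.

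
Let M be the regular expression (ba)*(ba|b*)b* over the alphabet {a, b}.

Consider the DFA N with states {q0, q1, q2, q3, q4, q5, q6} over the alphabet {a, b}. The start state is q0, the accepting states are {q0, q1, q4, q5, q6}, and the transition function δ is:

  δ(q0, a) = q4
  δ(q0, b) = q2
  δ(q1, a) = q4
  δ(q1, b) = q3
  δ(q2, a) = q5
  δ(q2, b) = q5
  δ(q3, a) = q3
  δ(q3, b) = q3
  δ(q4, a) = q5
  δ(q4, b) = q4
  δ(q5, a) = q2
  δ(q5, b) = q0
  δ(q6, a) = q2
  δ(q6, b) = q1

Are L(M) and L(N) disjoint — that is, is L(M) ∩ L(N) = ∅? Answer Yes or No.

No

The empty string ε is accepted by both M and N.
Hence L(M) ∩ L(N) ≠ ∅.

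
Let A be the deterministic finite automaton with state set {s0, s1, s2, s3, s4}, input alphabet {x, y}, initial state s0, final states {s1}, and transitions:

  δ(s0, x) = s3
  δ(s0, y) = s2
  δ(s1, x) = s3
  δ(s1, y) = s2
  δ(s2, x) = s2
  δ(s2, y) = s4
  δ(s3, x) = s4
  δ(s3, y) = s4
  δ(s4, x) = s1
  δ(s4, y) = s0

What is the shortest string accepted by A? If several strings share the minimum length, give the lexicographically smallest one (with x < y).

A breadth-first search from s0 reaches an accepting state first via the path s0 → s3 → s4 → s1 on input xxx.
No string of length < 3 is accepted (BFS exhausts all shorter strings without reaching an accepting state), and xxx is the lexicographically least accepting string of length 3.

xxx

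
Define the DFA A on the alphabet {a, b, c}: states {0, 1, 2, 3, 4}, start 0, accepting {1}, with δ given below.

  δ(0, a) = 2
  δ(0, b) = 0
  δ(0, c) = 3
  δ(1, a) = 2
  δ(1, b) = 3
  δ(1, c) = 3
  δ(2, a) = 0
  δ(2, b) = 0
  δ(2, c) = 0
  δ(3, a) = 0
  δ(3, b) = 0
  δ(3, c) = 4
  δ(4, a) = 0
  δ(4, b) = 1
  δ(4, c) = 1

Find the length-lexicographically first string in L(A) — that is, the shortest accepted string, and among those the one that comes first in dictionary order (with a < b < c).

ccb

A breadth-first search from 0 reaches an accepting state first via the path 0 → 3 → 4 → 1 on input ccb.
No string of length < 3 is accepted (BFS exhausts all shorter strings without reaching an accepting state), and ccb is the lexicographically least accepting string of length 3.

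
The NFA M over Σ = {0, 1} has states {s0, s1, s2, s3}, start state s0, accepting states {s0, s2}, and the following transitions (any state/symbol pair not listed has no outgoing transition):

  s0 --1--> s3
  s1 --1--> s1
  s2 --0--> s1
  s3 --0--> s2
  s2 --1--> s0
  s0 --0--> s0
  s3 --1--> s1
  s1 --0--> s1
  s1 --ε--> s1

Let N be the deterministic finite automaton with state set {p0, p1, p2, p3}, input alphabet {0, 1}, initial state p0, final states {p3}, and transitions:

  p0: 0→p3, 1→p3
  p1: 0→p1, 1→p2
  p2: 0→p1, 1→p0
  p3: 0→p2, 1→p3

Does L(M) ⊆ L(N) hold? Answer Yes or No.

The empty string ε is in L(M) but not in L(N).
So L(M) ⊄ L(N).

No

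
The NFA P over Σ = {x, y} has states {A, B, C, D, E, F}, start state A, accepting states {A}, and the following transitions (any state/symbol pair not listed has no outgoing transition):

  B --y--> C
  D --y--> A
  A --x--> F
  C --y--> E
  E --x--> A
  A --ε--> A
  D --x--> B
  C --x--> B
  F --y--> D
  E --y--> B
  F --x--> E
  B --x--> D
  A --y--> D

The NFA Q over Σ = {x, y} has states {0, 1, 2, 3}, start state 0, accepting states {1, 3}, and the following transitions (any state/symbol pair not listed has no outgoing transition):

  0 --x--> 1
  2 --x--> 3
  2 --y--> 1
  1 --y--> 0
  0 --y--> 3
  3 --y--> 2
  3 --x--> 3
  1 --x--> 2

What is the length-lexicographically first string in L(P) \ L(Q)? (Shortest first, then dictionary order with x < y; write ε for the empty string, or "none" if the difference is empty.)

The empty string ε is accepted by P but not by Q.
Since ε is the unique shortest string, it is the required witness.

ε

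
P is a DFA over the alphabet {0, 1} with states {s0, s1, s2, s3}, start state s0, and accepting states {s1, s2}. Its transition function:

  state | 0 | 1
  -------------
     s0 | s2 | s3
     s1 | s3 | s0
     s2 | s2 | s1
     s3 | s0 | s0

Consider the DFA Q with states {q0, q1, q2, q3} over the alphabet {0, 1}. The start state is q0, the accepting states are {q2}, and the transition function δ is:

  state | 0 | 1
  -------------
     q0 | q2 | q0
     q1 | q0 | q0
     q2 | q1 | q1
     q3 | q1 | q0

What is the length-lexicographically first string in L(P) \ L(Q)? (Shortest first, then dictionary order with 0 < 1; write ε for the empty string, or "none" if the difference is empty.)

00

The string 00 is accepted by P but not by Q.
No shorter string lies in the difference, and 00 is the lexicographically first length-2 string in L(P) \ L(Q).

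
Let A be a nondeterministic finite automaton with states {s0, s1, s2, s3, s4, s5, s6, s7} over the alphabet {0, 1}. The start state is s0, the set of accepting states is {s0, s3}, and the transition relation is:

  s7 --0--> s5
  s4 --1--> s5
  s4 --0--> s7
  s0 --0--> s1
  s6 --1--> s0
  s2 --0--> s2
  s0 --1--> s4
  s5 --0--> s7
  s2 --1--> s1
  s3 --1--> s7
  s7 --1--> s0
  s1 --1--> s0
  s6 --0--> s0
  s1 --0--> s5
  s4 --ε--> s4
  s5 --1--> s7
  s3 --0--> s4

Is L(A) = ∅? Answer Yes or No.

No

The empty string ε is accepted: the run s0 ends in the accepting state s0.
Since at least one string is accepted, L(A) is not empty.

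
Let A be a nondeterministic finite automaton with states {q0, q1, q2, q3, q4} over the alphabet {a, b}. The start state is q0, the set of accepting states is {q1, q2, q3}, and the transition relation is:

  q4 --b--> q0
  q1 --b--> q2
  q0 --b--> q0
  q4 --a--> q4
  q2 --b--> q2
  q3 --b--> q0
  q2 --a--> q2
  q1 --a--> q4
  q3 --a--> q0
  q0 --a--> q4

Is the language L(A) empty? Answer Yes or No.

Yes

The states reachable from the start state are {q0, q4}.
None of the accepting states {q1, q2, q3} is reachable, so no string is accepted and L(A) = ∅.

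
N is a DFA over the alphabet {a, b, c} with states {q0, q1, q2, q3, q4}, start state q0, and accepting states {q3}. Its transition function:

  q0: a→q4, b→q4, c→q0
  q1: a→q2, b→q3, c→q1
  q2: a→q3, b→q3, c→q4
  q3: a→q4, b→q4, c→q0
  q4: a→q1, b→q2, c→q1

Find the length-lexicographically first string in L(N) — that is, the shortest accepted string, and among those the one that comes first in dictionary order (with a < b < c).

A breadth-first search from q0 reaches an accepting state first via the path q0 → q4 → q1 → q3 on input aab.
No string of length < 3 is accepted (BFS exhausts all shorter strings without reaching an accepting state), and aab is the lexicographically least accepting string of length 3.

aab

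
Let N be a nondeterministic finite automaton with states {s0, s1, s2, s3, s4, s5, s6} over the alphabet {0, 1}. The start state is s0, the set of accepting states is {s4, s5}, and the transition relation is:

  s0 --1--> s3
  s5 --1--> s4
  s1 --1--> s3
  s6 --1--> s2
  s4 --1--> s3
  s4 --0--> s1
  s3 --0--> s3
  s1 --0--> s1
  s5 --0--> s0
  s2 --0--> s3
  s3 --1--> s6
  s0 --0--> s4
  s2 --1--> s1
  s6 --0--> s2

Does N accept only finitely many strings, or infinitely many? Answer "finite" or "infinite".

finite

The useful states (reachable from s0 and able to reach an accepting state) are {s0, s4}.
Restricted to these states the transition graph has no cycle, so every accepting path has bounded length and L is finite.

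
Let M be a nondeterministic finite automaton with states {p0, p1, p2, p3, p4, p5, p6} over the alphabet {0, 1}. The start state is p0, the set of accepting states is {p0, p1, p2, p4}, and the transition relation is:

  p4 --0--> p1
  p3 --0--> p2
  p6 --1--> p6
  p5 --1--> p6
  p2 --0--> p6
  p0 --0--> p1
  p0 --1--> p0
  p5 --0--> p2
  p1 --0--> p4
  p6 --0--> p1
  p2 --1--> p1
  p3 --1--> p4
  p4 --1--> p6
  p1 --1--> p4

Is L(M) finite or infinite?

State p0 is reachable from the start and can reach an accepting state, and it lies on the cycle p0 → p0.
Traversing that cycle any number of times yields accepted strings of unbounded length, so the language is infinite.

infinite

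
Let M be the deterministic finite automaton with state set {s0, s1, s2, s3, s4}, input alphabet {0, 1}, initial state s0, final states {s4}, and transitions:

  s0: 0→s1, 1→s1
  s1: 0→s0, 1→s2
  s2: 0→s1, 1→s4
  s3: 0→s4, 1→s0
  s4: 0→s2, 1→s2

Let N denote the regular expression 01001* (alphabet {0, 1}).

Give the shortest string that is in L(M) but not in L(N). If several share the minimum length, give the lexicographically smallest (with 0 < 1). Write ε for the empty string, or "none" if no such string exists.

The string 011 is accepted by M but not by N.
No shorter string lies in the difference, and 011 is the lexicographically first length-3 string in L(M) \ L(N).

011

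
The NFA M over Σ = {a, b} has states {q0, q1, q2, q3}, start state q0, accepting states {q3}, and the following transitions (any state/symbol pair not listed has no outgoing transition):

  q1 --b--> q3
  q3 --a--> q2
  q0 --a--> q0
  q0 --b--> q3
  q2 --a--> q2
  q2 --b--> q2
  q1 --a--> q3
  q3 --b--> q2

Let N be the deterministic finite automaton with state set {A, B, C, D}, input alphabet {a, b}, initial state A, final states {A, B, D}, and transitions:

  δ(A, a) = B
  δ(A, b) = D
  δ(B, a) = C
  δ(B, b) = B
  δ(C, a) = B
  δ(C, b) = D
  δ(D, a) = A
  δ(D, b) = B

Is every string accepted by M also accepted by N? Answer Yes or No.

Yes

Exploring the product automaton M × N from the start pair (q0, A), following both machines on each input symbol, reaches 9 state pairs: (q0, A), (q0, B), (q3, D), (q0, C), (q3, B), (q2, A), (q2, B), (q2, C), (q2, D).
M accepts in {q3} and N accepts in {A, B, D}. The reachable pairs whose M-component is accepting are (q3, D), (q3, B); in each of them the N-component is accepting too, so the product for L(M) \ L(N) (M-component accepting, N-component rejecting) has no reachable accepting pair and the difference is empty.
Hence every string in L(M) is also in L(N).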